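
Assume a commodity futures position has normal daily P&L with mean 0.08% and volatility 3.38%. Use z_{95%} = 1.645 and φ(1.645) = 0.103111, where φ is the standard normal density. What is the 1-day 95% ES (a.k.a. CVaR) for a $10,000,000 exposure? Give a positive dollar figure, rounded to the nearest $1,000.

Tail multiplier: φ(z)/(1−α) = 0.103111 / 0.05 = 2.062.
ES = −(0.08%) + 3.38% × 2.062 = 6.890%.
On $10,000,000: 0.06890 × $10,000,000 = $689,000.

$689,000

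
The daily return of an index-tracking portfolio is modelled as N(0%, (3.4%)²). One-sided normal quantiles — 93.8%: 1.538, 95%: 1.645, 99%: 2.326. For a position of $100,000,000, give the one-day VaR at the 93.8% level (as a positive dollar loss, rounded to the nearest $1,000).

VaR = z·σ = 1.538 × 3.4% = 5.229%.
On $100,000,000: 0.05229 × $100,000,000 = $5,229,000.

$5,229,000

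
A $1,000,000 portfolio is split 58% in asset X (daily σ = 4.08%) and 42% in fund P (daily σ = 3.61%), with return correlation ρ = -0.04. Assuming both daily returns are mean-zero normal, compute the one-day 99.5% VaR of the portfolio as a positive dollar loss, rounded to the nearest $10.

σ_p² = 0.58²·4.08² + 0.42²·3.61² + 2·-0.04·0.58·0.42·4.08·3.61 = 7.6117 (%²).
σ_p = √7.6117 = 2.759%.
At 99.5%, z = 2.576.
VaR = 2.576 × 2.759% = 7.107%; on $1,000,000 that is $71,070.

$71,070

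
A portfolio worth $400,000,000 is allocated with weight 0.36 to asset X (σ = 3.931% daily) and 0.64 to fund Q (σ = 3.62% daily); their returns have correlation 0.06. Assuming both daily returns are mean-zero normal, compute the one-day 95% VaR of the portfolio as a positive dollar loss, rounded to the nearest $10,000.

$18,330,000

σ_p² = 0.36²·3.931² + 0.64²·3.62² + 2·0.06·0.36·0.64·3.931·3.62 = 7.7637 (%²).
σ_p = √7.7637 = 2.786%.
At 95%, z = 1.645.
VaR = 1.645 × 2.786% = 4.583%; on $400,000,000 that is $18,332,000.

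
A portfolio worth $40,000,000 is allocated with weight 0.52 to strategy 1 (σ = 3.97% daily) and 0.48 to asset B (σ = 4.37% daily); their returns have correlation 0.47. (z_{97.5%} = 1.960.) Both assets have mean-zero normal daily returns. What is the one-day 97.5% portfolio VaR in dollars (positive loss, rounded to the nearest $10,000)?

$2,800,000

σ_p² = 0.52²·3.97² + 0.48²·4.37² + 2·0.47·0.52·0.48·3.97·4.37 = 12.7321 (%²).
σ_p = √12.7321 = 3.568%.
VaR = 1.960 × 3.568% = 6.993%; on $40,000,000 that is $2,797,200.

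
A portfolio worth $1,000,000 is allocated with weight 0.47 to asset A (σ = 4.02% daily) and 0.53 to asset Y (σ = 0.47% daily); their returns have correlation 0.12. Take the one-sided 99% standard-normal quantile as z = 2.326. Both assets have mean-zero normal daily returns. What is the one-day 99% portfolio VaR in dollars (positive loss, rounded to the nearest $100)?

$45,000

σ_p² = 0.47²·4.02² + 0.53²·0.47² + 2·0.12·0.47·0.53·4.02·0.47 = 3.7448 (%²).
σ_p = √3.7448 = 1.935%.
VaR = 2.326 × 1.935% = 4.501%; on $1,000,000 that is $45,010.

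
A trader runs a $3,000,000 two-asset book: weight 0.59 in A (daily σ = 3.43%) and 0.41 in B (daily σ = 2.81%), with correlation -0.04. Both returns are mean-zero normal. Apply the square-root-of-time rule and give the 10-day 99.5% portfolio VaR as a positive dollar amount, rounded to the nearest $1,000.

σ_p = √(0.59²·3.43² + 0.41²·2.81² + 2·-0.04·0.59·0.41·3.43·2.81) = 2.288%.
σ_{10d} = 2.288% × √10 = 7.235%.
z(99.5%) = 2.576.
VaR = 2.576 × 7.235% = 18.637%; on $3,000,000 that is $559,110.

$559,000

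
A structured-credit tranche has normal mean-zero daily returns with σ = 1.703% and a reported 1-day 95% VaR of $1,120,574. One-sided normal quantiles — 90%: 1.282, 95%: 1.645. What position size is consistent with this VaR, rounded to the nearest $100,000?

VaR as a fraction of value: z·σ = 1.645 × 1.703% = 2.80144%.
Position = $1,120,574 / 0.0280144 = $40,000,000.

$40,000,000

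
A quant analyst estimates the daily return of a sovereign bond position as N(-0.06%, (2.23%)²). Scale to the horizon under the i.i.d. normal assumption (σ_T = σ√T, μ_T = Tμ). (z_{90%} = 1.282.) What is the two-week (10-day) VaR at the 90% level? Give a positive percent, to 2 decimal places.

σ_{10d} = 2.23% × √10 = 7.052%; μ_{10d} = 10 × -0.06% = -0.600%.
VaR = −(-0.600%) + 1.282 × 7.052% = 9.641%.

9.64%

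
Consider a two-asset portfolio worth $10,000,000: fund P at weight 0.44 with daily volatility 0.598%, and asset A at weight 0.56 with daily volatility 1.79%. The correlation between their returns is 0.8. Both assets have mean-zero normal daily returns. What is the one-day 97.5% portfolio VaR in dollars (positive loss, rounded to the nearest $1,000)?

σ_p² = 0.44²·0.598² + 0.56²·1.79² + 2·0.8·0.44·0.56·0.598·1.79 = 1.4960 (%²).
σ_p = √1.4960 = 1.223%.
At 97.5%, z = 1.960.
VaR = 1.960 × 1.223% = 2.397%; on $10,000,000 that is $239,700.

$240,000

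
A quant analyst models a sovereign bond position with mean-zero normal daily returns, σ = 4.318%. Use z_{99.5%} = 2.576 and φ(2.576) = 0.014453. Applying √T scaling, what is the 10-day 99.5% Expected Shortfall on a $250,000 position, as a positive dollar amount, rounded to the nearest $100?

$98,700

σ_{10d} = 4.318% × √10 = 13.655%.
ES multiplier = φ(z)/(1−α) = 0.014453/0.005 = 2.891.
ES = 13.655% × 2.891 = 39.477%; on $250,000: $98,692.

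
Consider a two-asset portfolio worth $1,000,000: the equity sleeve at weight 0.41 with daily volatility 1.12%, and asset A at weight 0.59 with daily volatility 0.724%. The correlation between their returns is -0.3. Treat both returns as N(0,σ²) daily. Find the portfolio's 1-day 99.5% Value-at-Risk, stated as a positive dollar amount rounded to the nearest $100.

$13,500

σ_p² = 0.41²·1.12² + 0.59²·0.724² + 2·-0.3·0.41·0.59·1.12·0.724 = 0.2756 (%²).
σ_p = √0.2756 = 0.525%.
At 99.5%, z = 2.576.
VaR = 2.576 × 0.525% = 1.352%; on $1,000,000 that is $13,520.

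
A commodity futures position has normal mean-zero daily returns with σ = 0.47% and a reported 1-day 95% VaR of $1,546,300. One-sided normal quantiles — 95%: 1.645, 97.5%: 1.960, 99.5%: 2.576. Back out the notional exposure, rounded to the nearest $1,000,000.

VaR as a fraction of value: z·σ = 1.645 × 0.47% = 0.77315%.
Position = $1,546,300 / 0.0077315 = $200,000,000.

$200,000,000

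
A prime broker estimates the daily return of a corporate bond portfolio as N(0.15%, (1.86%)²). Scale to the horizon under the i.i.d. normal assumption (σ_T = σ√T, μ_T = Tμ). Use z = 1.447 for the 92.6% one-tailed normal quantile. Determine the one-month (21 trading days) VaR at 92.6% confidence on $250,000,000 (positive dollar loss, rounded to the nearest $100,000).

$23,000,000

σ_{21d} = 1.86% × √21 = 8.524%; μ_{21d} = 21 × 0.15% = 3.150%.
VaR = −(3.150%) + 1.447 × 8.524% = 9.184%.
On $250,000,000: 0.09184 × $250,000,000 = $22,960,000.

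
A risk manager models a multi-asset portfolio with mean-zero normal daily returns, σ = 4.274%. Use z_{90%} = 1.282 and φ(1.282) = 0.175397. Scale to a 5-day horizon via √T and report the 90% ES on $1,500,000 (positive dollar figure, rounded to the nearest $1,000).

$251,000

σ_{5d} = 4.274% × √5 = 9.557%.
ES multiplier = φ(z)/(1−α) = 0.175397/0.1 = 1.754.
ES = 9.557% × 1.754 = 16.763%; on $1,500,000: $251,445.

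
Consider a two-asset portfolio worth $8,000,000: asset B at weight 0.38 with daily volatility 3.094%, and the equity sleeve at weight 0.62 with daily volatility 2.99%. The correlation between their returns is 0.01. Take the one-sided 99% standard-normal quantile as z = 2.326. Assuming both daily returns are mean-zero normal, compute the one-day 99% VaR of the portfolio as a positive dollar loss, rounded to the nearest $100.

$410,300

σ_p² = 0.38²·3.094² + 0.62²·2.99² + 2·0.01·0.38·0.62·3.094·2.99 = 4.8625 (%²).
σ_p = √4.8625 = 2.205%.
VaR = 2.326 × 2.205% = 5.129%; on $8,000,000 that is $410,320.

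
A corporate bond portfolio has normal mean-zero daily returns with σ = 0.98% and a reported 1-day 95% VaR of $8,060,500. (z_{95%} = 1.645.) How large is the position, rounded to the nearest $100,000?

$500,000,000

VaR as a fraction of value: z·σ = 1.645 × 0.98% = 1.6121%.
Position = $8,060,500 / 0.016121 = $500,000,000.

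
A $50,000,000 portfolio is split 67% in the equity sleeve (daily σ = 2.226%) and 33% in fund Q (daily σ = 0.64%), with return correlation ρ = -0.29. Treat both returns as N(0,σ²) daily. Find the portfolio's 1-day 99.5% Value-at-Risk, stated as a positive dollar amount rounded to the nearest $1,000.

σ_p² = 0.67²·2.226² + 0.33²·0.64² + 2·-0.29·0.67·0.33·2.226·0.64 = 2.0862 (%²).
σ_p = √2.0862 = 1.444%.
At 99.5%, z = 2.576.
VaR = 2.576 × 1.444% = 3.720%; on $50,000,000 that is $1,860,000.

$1,860,000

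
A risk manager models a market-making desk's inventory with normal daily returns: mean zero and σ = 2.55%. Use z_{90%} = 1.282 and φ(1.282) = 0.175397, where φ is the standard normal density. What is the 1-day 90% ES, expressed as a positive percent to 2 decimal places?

4.47%

Tail multiplier: φ(z)/(1−α) = 0.175397 / 0.1 = 1.754.
ES = 2.55% × 1.754 = 4.473%.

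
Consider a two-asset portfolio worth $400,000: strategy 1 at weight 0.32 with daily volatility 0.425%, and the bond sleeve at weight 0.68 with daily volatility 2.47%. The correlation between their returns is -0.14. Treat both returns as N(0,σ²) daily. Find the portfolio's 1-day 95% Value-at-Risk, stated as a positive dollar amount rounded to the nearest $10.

σ_p² = 0.32²·0.425² + 0.68²·2.47² + 2·-0.14·0.32·0.68·0.425·2.47 = 2.7756 (%²).
σ_p = √2.7756 = 1.666%.
At 95%, z = 1.645.
VaR = 1.645 × 1.666% = 2.741%; on $400,000 that is $10,964.

$10,960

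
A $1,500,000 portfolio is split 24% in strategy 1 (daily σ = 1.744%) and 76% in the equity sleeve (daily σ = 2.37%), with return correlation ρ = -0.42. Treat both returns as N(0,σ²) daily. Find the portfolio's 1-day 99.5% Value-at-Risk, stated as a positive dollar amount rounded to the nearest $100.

$64,500

σ_p² = 0.24²·1.744² + 0.76²·2.37² + 2·-0.42·0.24·0.76·1.744·2.37 = 2.7862 (%²).
σ_p = √2.7862 = 1.669%.
At 99.5%, z = 2.576.
VaR = 2.576 × 1.669% = 4.299%; on $1,500,000 that is $64,485.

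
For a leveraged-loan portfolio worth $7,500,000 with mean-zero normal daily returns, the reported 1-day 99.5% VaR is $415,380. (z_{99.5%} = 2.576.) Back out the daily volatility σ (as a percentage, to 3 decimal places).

2.150%

VaR as a fraction: $415,380 / $7,500,000 = 5.538%.
σ = VaR / z = 5.538% / 2.576 = 2.150%.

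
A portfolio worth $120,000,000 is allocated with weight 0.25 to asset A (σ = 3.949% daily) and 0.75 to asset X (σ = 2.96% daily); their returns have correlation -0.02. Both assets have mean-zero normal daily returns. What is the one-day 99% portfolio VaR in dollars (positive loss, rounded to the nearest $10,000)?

σ_p² = 0.25²·3.949² + 0.75²·2.96² + 2·-0.02·0.25·0.75·3.949·2.96 = 5.8154 (%²).
σ_p = √5.8154 = 2.412%.
At 99%, z = 2.326.
VaR = 2.326 × 2.412% = 5.610%; on $120,000,000 that is $6,732,000.

$6,730,000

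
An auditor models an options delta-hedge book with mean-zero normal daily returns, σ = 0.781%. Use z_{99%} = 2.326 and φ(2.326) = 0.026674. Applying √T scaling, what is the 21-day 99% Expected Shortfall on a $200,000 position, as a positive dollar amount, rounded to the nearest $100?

σ_{21d} = 0.781% × √21 = 3.579%.
ES multiplier = φ(z)/(1−α) = 0.026674/0.01 = 2.667.
ES = 3.579% × 2.667 = 9.545%; on $200,000: $19,090.

$19,100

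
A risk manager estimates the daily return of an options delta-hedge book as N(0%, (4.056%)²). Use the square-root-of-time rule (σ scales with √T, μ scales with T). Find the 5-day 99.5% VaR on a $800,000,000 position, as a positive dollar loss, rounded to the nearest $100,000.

$186,900,000

At 99.5%, z = 2.576.
σ_{5d} = 4.056% × √5 = 9.069%.
VaR = 2.576 × 9.069% = 23.362%.
On $800,000,000: 0.23362 × $800,000,000 = $186,896,000.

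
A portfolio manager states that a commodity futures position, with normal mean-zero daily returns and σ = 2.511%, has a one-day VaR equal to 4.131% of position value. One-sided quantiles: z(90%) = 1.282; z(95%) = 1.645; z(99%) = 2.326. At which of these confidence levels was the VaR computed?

Implied z = VaR/σ = 4.131 / 2.511 = 1.645.
This matches z(95%) = 1.645.

95%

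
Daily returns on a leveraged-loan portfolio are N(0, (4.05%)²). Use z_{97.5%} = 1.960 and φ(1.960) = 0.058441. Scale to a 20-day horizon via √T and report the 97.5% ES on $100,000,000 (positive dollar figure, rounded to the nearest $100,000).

$42,300,000

σ_{20d} = 4.05% × √20 = 18.112%.
ES multiplier = φ(z)/(1−α) = 0.058441/0.025 = 2.338.
ES = 18.112% × 2.338 = 42.346%; on $100,000,000: $42,346,000.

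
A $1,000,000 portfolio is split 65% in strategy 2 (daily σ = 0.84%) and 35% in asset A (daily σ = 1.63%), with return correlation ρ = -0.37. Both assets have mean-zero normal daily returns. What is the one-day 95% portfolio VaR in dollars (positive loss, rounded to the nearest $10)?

$10,310

σ_p² = 0.65²·0.84² + 0.35²·1.63² + 2·-0.37·0.65·0.35·0.84·1.63 = 0.3931 (%²).
σ_p = √0.3931 = 0.627%.
At 95%, z = 1.645.
VaR = 1.645 × 0.627% = 1.031%; on $1,000,000 that is $10,310.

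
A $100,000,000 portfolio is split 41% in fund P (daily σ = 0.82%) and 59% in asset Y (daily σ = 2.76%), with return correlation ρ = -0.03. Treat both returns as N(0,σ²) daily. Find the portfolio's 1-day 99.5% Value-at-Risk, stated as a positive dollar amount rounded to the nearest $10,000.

$4,260,000

σ_p² = 0.41²·0.82² + 0.59²·2.76² + 2·-0.03·0.41·0.59·0.82·2.76 = 2.7319 (%²).
σ_p = √2.7319 = 1.653%.
At 99.5%, z = 2.576.
VaR = 2.576 × 1.653% = 4.258%; on $100,000,000 that is $4,258,000.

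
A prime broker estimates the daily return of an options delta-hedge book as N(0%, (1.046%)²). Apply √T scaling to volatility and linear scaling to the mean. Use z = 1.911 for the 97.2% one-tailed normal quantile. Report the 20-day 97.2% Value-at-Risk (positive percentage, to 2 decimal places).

σ_{20d} = 1.046% × √20 = 4.678%.
VaR = 1.911 × 4.678% = 8.940%.

8.94%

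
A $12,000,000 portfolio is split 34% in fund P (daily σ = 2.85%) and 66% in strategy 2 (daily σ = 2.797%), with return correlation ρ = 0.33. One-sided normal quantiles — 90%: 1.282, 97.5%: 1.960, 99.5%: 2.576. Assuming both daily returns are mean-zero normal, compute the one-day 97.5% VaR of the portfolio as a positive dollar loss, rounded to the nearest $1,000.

σ_p² = 0.34²·2.85² + 0.66²·2.797² + 2·0.33·0.34·0.66·2.85·2.797 = 5.5274 (%²).
σ_p = √5.5274 = 2.351%.
VaR = 1.960 × 2.351% = 4.608%; on $12,000,000 that is $552,960.

$553,000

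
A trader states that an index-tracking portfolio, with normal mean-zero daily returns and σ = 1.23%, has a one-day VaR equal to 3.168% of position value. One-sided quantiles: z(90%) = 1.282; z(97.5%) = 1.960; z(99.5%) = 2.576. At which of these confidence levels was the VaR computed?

Implied z = VaR/σ = 3.168 / 1.23 = 2.576.
This matches z(99.5%) = 2.576.

99.5%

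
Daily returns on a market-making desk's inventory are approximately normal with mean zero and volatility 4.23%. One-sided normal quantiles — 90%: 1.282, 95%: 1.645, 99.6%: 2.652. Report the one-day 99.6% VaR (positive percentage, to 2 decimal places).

11.22%

VaR = z·σ = 2.652 × 4.23% = 11.218%.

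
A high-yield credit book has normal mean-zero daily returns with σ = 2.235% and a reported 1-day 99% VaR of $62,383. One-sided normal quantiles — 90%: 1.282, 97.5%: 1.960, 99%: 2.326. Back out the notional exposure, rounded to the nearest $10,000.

$1,200,000

VaR as a fraction of value: z·σ = 2.326 × 2.235% = 5.19861%.
Position = $62,383 / 0.0519861 = $1,199,994.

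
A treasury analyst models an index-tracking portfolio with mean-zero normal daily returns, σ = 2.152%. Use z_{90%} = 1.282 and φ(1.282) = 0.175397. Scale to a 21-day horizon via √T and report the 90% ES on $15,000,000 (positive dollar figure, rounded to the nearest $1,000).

$2,595,000

σ_{21d} = 2.152% × √21 = 9.862%.
ES multiplier = φ(z)/(1−α) = 0.175397/0.1 = 1.754.
ES = 9.862% × 1.754 = 17.298%; on $15,000,000: $2,594,700.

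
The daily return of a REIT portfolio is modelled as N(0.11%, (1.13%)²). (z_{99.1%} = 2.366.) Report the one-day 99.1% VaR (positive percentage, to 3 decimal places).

VaR = −μ + z·σ = −(0.11%) + 2.366 × 1.13% = 2.564%.

2.564%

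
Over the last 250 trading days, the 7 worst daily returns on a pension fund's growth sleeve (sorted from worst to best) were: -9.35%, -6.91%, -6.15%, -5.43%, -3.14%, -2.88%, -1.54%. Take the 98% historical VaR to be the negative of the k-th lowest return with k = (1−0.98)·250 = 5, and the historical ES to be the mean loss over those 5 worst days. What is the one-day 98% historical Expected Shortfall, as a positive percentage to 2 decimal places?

The 5 worst returns sum to -30.98%.
ES = −(-30.98%) / 5 = 6.196% ≈ 6.20%.

6.20%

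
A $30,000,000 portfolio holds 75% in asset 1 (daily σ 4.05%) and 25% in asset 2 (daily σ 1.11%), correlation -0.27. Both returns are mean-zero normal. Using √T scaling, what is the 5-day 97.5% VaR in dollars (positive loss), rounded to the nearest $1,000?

$3,911,000

σ_p = √(0.75²·4.05² + 0.25²·1.11² + 2·-0.27·0.75·0.25·4.05·1.11) = 2.975%.
σ_{5d} = 2.975% × √5 = 6.652%.
z(97.5%) = 1.960.
VaR = 1.960 × 6.652% = 13.038%; on $30,000,000 that is $3,911,400.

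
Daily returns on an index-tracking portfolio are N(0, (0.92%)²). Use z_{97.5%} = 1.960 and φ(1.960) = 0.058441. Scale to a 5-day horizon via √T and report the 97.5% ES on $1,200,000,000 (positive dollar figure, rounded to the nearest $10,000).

$57,710,000

σ_{5d} = 0.92% × √5 = 2.057%.
ES multiplier = φ(z)/(1−α) = 0.058441/0.025 = 2.338.
ES = 2.057% × 2.338 = 4.809%; on $1,200,000,000: $57,708,000.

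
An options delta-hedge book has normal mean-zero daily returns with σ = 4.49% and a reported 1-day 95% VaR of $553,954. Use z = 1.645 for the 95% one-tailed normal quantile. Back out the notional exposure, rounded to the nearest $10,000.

$7,500,000

VaR as a fraction of value: z·σ = 1.645 × 4.49% = 7.38605%.
Position = $553,954 / 0.0738605 = $7,500,003.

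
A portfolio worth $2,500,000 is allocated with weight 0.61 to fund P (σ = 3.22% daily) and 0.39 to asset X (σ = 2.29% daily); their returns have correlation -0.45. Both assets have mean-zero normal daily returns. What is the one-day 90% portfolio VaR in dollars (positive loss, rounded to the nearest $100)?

σ_p² = 0.61²·3.22² + 0.39²·2.29² + 2·-0.45·0.61·0.39·3.22·2.29 = 3.0769 (%²).
σ_p = √3.0769 = 1.754%.
At 90%, z = 1.282.
VaR = 1.282 × 1.754% = 2.249%; on $2,500,000 that is $56,225.

$56,200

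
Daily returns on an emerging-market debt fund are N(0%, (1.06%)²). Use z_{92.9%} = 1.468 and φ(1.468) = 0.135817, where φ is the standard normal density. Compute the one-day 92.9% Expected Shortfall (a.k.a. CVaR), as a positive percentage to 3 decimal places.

Tail multiplier: φ(z)/(1−α) = 0.135817 / 0.071 = 1.913.
ES = 1.06% × 1.913 = 2.028%.

2.028%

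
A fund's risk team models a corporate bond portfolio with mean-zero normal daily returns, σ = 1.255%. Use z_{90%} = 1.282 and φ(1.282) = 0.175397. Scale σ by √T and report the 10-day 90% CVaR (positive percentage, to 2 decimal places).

6.96%

σ_{10d} = 1.255% × √10 = 3.969%.
ES multiplier = φ(z)/(1−α) = 0.175397/0.1 = 1.754.
ES = 3.969% × 1.754 = 6.962%.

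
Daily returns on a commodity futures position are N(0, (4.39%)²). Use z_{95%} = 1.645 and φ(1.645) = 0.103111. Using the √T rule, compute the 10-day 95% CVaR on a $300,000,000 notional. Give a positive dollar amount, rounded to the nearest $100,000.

σ_{10d} = 4.39% × √10 = 13.882%.
ES multiplier = φ(z)/(1−α) = 0.103111/0.05 = 2.062.
ES = 13.882% × 2.062 = 28.625%; on $300,000,000: $85,875,000.

$85,900,000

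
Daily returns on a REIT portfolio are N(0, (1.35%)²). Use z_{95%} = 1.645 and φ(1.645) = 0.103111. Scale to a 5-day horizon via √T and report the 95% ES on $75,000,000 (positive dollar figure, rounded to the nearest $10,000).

$4,670,000

σ_{5d} = 1.35% × √5 = 3.019%.
ES multiplier = φ(z)/(1−α) = 0.103111/0.05 = 2.062.
ES = 3.019% × 2.062 = 6.225%; on $75,000,000: $4,668,750.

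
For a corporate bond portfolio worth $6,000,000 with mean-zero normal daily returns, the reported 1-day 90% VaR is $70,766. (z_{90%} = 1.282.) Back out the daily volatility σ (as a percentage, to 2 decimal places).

VaR as a fraction: $70,766 / $6,000,000 = 1.179%.
σ = VaR / z = 1.179% / 1.282 = 0.920%.

0.92%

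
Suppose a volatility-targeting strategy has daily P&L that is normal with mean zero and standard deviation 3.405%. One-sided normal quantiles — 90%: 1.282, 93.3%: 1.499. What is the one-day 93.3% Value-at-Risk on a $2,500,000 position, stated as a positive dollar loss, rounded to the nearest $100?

$127,600

VaR = z·σ = 1.499 × 3.405% = 5.104%.
On $2,500,000: 0.05104 × $2,500,000 = $127,600.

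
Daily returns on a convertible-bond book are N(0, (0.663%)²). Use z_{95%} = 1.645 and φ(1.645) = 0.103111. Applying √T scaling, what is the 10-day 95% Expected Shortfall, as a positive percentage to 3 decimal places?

σ_{10d} = 0.663% × √10 = 2.097%.
ES multiplier = φ(z)/(1−α) = 0.103111/0.05 = 2.062.
ES = 2.097% × 2.062 = 4.324%.

4.324%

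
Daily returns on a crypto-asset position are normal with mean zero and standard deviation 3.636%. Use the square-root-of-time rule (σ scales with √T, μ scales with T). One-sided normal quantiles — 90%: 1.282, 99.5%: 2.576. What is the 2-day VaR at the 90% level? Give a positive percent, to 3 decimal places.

σ_{2d} = 3.636% × √2 = 5.142%.
VaR = 1.282 × 5.142% = 6.592%.

6.592%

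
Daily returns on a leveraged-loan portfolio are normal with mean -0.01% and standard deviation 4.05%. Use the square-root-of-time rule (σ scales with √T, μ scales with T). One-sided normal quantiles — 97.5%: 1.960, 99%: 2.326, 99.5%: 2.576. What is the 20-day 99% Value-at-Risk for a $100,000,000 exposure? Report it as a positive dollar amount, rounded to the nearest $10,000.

$42,330,000

σ_{20d} = 4.05% × √20 = 18.112%; μ_{20d} = 20 × -0.01% = -0.200%.
VaR = −(-0.200%) + 2.326 × 18.112% = 42.329%.
On $100,000,000: 0.42329 × $100,000,000 = $42,329,000.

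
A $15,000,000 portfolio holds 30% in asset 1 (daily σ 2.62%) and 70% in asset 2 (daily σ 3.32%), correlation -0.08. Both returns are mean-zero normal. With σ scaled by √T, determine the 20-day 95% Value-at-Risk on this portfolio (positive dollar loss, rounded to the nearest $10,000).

$2,640,000

σ_p = √(0.3²·2.62² + 0.7²·3.32² + 2·-0.08·0.3·0.7·2.62·3.32) = 2.393%.
σ_{20d} = 2.393% × √20 = 10.702%.
z(95%) = 1.645.
VaR = 1.645 × 10.702% = 17.605%; on $15,000,000 that is $2,640,750.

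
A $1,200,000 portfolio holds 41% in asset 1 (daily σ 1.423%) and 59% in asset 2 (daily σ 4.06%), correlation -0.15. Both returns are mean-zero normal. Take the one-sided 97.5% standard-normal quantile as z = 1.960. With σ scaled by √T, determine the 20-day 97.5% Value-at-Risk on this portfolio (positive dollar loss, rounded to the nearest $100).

$250,200

σ_p = √(0.41²·1.423² + 0.59²·4.06² + 2·-0.15·0.41·0.59·1.423·4.06) = 2.379%.
σ_{20d} = 2.379% × √20 = 10.639%.
VaR = 1.960 × 10.639% = 20.852%; on $1,200,000 that is $250,224.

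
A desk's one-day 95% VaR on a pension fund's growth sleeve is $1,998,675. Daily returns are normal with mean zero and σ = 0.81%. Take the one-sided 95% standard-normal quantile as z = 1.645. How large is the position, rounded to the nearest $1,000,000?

VaR as a fraction of value: z·σ = 1.645 × 0.81% = 1.33245%.
Position = $1,998,675 / 0.0133245 = $150,000,000.

$150,000,000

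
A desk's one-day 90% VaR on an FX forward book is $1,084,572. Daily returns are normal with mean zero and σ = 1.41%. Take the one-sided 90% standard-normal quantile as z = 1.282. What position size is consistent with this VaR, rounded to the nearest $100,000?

$60,000,000

VaR as a fraction of value: z·σ = 1.282 × 1.41% = 1.80762%.
Position = $1,084,572 / 0.0180762 = $60,000,000.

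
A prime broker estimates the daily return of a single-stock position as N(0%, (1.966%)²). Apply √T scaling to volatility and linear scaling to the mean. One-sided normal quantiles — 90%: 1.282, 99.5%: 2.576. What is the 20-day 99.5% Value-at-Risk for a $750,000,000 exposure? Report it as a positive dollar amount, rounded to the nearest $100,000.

$169,900,000

σ_{20d} = 1.966% × √20 = 8.792%.
VaR = 2.576 × 8.792% = 22.648%.
On $750,000,000: 0.22648 × $750,000,000 = $169,860,000.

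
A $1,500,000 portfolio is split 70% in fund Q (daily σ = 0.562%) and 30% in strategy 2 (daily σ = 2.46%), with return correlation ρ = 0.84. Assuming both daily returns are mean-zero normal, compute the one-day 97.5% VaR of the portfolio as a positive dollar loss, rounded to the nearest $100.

$32,000

σ_p² = 0.7²·0.562² + 0.3²·2.46² + 2·0.84·0.7·0.3·0.562·2.46 = 1.1872 (%²).
σ_p = √1.1872 = 1.090%.
At 97.5%, z = 1.960.
VaR = 1.960 × 1.090% = 2.136%; on $1,500,000 that is $32,040.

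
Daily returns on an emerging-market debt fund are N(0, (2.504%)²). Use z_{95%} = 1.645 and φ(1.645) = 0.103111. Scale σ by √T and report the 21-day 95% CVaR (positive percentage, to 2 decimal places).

23.66%

σ_{21d} = 2.504% × √21 = 11.475%.
ES multiplier = φ(z)/(1−α) = 0.103111/0.05 = 2.062.
ES = 11.475% × 2.062 = 23.661%.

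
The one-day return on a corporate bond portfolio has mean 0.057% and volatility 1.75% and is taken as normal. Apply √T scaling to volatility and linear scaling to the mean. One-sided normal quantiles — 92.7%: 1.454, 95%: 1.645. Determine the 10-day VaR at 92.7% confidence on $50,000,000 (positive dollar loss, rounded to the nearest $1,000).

σ_{10d} = 1.75% × √10 = 5.534%; μ_{10d} = 10 × 0.057% = 0.570%.
VaR = −(0.570%) + 1.454 × 5.534% = 7.476%.
On $50,000,000: 0.07476 × $50,000,000 = $3,738,000.

$3,738,000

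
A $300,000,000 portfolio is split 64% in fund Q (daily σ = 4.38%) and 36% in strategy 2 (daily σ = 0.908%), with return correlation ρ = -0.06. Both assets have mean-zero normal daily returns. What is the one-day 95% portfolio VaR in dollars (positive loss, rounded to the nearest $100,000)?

$13,800,000

σ_p² = 0.64²·4.38² + 0.36²·0.908² + 2·-0.06·0.64·0.36·4.38·0.908 = 7.8548 (%²).
σ_p = √7.8548 = 2.803%.
At 95%, z = 1.645.
VaR = 1.645 × 2.803% = 4.611%; on $300,000,000 that is $13,833,000.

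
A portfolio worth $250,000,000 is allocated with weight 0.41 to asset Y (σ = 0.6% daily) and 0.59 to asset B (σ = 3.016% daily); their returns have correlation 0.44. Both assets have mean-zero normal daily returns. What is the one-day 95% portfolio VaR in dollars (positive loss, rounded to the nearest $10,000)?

σ_p² = 0.41²·0.6² + 0.59²·3.016² + 2·0.44·0.41·0.59·0.6·3.016 = 3.6121 (%²).
σ_p = √3.6121 = 1.901%.
At 95%, z = 1.645.
VaR = 1.645 × 1.901% = 3.127%; on $250,000,000 that is $7,817,500.

$7,820,000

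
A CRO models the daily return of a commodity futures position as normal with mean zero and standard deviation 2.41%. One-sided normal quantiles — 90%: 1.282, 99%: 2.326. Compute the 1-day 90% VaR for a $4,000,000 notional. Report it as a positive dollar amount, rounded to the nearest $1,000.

VaR = z·σ = 1.282 × 2.41% = 3.090%.
On $4,000,000: 0.03090 × $4,000,000 = $123,600.

$124,000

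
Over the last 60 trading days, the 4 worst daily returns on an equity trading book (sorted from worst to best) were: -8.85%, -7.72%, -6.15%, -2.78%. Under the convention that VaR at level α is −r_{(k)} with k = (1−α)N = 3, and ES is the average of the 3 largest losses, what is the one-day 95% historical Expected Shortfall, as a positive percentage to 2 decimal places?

7.57%

The 3 worst returns sum to -22.72%.
ES = −(-22.72%) / 3 = 7.5733…% ≈ 7.57%.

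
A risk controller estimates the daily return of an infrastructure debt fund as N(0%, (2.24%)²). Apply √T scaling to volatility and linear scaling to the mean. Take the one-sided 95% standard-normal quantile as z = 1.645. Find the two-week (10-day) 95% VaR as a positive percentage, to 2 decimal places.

σ_{10d} = 2.24% × √10 = 7.084%.
VaR = 1.645 × 7.084% = 11.653%.

11.65%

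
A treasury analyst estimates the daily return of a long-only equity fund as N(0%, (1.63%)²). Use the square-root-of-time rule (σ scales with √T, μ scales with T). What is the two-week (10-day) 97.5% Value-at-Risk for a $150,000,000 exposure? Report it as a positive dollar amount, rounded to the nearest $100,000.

At 97.5%, z = 1.960.
σ_{10d} = 1.63% × √10 = 5.155%.
VaR = 1.960 × 5.155% = 10.104%.
On $150,000,000: 0.10104 × $150,000,000 = $15,156,000.

$15,200,000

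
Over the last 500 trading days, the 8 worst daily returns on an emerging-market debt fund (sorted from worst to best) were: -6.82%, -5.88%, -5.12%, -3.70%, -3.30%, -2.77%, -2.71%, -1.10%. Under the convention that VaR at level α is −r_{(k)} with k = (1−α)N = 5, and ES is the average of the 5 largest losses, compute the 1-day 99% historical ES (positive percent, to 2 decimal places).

The 5 worst returns sum to -24.82%.
ES = −(-24.82%) / 5 = 4.964% ≈ 4.96%.

4.96%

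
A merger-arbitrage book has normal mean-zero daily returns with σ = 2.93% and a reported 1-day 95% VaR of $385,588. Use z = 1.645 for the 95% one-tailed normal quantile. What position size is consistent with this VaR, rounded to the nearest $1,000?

VaR as a fraction of value: z·σ = 1.645 × 2.93% = 4.81985%.
Position = $385,588 / 0.0481985 = $8,000,000.

$8,000,000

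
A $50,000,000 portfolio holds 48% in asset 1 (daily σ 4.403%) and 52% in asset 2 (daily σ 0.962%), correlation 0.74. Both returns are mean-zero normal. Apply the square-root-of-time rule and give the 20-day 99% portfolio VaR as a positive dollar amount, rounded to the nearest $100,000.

σ_p = √(0.48²·4.403² + 0.52²·0.962² + 2·0.74·0.48·0.52·4.403·0.962) = 2.506%.
σ_{20d} = 2.506% × √20 = 11.207%.
z(99%) = 2.326.
VaR = 2.326 × 11.207% = 26.067%; on $50,000,000 that is $13,033,500.

$13,000,000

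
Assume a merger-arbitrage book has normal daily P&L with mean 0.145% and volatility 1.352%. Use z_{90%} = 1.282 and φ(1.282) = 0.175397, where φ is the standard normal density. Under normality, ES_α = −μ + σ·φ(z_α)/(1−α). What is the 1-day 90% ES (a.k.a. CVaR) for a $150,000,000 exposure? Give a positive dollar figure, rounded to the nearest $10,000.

Tail multiplier: φ(z)/(1−α) = 0.175397 / 0.1 = 1.754.
ES = −(0.145%) + 1.352% × 1.754 = 2.226%.
On $150,000,000: 0.02226 × $150,000,000 = $3,339,000.

$3,340,000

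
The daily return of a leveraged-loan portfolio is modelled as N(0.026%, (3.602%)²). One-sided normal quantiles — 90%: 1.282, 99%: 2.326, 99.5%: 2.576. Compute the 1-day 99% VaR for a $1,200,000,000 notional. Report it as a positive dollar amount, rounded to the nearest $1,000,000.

VaR = −μ + z·σ = −(0.026%) + 2.326 × 3.602% = 8.352%.
On $1,200,000,000: 0.08352 × $1,200,000,000 = $100,224,000.

$100,000,000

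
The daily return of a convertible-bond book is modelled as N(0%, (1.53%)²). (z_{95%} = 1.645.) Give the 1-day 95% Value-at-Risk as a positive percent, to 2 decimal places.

VaR = z·σ = 1.645 × 1.53% = 2.517%.

2.52%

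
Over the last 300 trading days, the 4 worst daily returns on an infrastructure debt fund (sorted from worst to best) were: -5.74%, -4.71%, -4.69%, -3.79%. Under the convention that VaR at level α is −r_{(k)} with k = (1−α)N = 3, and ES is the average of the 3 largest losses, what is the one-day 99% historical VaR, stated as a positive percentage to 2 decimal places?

k = 3; the 3rd lowest return is -4.69%, so VaR = 4.69%.

4.69%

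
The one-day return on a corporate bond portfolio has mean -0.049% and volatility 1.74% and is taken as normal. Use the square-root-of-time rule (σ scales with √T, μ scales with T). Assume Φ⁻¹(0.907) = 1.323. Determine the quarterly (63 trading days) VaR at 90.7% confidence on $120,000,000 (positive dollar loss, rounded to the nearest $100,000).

$25,600,000

σ_{63d} = 1.74% × √63 = 13.811%; μ_{63d} = 63 × -0.049% = -3.087%.
VaR = −(-3.087%) + 1.323 × 13.811% = 21.359%.
On $120,000,000: 0.21359 × $120,000,000 = $25,630,800.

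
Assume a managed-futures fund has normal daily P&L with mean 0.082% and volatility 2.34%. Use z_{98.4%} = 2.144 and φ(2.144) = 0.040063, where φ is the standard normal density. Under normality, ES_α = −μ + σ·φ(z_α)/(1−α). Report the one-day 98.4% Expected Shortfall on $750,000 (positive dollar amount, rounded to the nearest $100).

$43,300

Tail multiplier: φ(z)/(1−α) = 0.040063 / 0.016 = 2.504.
ES = −(0.082%) + 2.34% × 2.504 = 5.777%.
On $750,000: 0.05777 × $750,000 = $43,328.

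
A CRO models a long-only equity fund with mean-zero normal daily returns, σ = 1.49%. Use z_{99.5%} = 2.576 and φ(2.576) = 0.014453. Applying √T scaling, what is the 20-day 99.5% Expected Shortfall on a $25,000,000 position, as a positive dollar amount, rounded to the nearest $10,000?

$4,820,000

σ_{20d} = 1.49% × √20 = 6.663%.
ES multiplier = φ(z)/(1−α) = 0.014453/0.005 = 2.891.
ES = 6.663% × 2.891 = 19.263%; on $25,000,000: $4,815,750.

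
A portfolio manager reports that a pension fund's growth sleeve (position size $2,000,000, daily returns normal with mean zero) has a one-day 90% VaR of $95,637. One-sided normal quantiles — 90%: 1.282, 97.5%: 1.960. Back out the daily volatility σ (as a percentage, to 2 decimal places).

3.73%

VaR as a fraction: $95,637 / $2,000,000 = 4.782%.
σ = VaR / z = 4.782% / 1.282 = 3.730%.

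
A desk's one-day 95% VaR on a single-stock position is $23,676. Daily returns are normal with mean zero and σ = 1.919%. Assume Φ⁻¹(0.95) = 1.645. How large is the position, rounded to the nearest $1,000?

$750,000

VaR as a fraction of value: z·σ = 1.645 × 1.919% = 3.15675%.
Position = $23,676 / 0.0315675 = $750,011.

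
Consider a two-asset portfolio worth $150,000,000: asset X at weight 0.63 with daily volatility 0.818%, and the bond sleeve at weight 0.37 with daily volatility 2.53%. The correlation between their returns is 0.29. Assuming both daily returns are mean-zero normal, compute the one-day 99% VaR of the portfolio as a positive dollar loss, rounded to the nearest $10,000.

σ_p² = 0.63²·0.818² + 0.37²·2.53² + 2·0.29·0.63·0.37·0.818·2.53 = 1.4217 (%²).
σ_p = √1.4217 = 1.192%.
At 99%, z = 2.326.
VaR = 2.326 × 1.192% = 2.773%; on $150,000,000 that is $4,159,500.

$4,160,000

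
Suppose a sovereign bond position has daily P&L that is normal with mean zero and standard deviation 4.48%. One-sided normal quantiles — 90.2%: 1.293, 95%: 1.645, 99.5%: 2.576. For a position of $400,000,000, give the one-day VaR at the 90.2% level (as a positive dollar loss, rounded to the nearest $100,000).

$23,200,000

VaR = z·σ = 1.293 × 4.48% = 5.793%.
On $400,000,000: 0.05793 × $400,000,000 = $23,172,000.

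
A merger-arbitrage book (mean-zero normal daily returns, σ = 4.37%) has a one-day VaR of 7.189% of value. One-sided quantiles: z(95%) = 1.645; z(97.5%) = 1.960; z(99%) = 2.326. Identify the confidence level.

95%

Implied z = VaR/σ = 7.189 / 4.37 = 1.645.
This matches z(95%) = 1.645.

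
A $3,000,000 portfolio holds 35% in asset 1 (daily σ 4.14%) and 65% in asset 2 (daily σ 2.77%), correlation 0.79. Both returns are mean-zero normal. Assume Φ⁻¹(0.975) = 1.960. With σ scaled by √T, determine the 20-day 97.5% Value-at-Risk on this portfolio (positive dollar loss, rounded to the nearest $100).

$808,900

σ_p = √(0.35²·4.14² + 0.65²·2.77² + 2·0.79·0.35·0.65·4.14·2.77) = 3.076%.
σ_{20d} = 3.076% × √20 = 13.756%.
VaR = 1.960 × 13.756% = 26.962%; on $3,000,000 that is $808,860.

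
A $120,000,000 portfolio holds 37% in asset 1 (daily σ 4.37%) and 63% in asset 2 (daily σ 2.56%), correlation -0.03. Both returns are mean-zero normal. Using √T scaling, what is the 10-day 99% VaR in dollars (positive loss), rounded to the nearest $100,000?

σ_p = √(0.37²·4.37² + 0.63²·2.56² + 2·-0.03·0.37·0.63·4.37·2.56) = 2.249%.
σ_{10d} = 2.249% × √10 = 7.112%.
z(99%) = 2.326.
VaR = 2.326 × 7.112% = 16.543%; on $120,000,000 that is $19,851,600.

$19,900,000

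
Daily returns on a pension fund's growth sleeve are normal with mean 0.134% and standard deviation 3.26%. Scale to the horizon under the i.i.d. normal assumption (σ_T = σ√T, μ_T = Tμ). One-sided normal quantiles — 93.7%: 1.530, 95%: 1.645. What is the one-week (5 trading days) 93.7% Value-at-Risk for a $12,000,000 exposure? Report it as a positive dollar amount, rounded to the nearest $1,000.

σ_{5d} = 3.26% × √5 = 7.290%; μ_{5d} = 5 × 0.134% = 0.670%.
VaR = −(0.670%) + 1.530 × 7.290% = 10.484%.
On $12,000,000: 0.10484 × $12,000,000 = $1,258,080.

$1,258,000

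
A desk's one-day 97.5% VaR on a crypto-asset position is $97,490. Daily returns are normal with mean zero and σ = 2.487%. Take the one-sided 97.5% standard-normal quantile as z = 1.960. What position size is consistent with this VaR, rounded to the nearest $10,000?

VaR as a fraction of value: z·σ = 1.960 × 2.487% = 4.87452%.
Position = $97,490 / 0.0487452 = $1,999,992.

$2,000,000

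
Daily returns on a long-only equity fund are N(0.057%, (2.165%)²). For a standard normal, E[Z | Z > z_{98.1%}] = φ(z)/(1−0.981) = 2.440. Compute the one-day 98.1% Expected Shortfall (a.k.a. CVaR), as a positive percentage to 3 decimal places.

5.226%

ES = −(0.057%) + 2.165% × 2.440 = 5.226%.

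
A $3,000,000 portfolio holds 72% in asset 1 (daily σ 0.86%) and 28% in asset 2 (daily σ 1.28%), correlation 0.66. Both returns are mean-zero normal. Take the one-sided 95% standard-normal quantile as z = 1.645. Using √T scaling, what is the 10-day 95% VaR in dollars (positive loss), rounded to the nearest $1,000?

$140,000

σ_p = √(0.72²·0.86² + 0.28²·1.28² + 2·0.66·0.72·0.28·0.86·1.28) = 0.897%.
σ_{10d} = 0.897% × √10 = 2.837%.
VaR = 1.645 × 2.837% = 4.667%; on $3,000,000 that is $140,010.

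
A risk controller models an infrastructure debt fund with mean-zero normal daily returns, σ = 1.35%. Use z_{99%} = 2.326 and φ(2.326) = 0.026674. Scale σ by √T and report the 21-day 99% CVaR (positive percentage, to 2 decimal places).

σ_{21d} = 1.35% × √21 = 6.186%.
ES multiplier = φ(z)/(1−α) = 0.026674/0.01 = 2.667.
ES = 6.186% × 2.667 = 16.498%.

16.50%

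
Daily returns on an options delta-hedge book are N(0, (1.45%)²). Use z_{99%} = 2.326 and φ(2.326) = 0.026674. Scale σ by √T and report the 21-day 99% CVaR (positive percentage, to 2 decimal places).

17.72%

σ_{21d} = 1.45% × √21 = 6.645%.
ES multiplier = φ(z)/(1−α) = 0.026674/0.01 = 2.667.
ES = 6.645% × 2.667 = 17.722%.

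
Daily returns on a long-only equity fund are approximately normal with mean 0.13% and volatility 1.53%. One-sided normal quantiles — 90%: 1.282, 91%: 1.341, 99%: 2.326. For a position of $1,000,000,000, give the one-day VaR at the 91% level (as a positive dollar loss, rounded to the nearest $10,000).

VaR = −μ + z·σ = −(0.13%) + 1.341 × 1.53% = 1.922%.
On $1,000,000,000: 0.01922 × $1,000,000,000 = $19,220,000.

$19,220,000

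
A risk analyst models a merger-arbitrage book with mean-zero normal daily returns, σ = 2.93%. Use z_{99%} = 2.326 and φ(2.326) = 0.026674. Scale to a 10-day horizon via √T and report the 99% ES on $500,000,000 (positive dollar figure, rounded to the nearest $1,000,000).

σ_{10d} = 2.93% × √10 = 9.265%.
ES multiplier = φ(z)/(1−α) = 0.026674/0.01 = 2.667.
ES = 9.265% × 2.667 = 24.710%; on $500,000,000: $123,550,000.

$124,000,000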